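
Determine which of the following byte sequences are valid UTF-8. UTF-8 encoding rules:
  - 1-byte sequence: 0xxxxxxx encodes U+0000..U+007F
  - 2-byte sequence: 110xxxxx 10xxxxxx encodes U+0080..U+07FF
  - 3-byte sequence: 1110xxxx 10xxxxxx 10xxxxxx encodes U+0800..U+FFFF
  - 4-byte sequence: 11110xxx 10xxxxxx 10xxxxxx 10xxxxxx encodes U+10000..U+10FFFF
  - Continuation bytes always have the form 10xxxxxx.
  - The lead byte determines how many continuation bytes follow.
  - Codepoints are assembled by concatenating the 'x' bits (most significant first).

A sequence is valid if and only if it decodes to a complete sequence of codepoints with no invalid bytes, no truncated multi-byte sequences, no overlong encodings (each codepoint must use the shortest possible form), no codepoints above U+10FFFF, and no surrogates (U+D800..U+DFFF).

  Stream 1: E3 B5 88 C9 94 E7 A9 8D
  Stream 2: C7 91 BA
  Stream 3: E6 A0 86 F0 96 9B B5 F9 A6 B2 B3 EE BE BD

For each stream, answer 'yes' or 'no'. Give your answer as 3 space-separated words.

Stream 1: decodes cleanly. VALID
Stream 2: error at byte offset 2. INVALID
Stream 3: error at byte offset 7. INVALID

Answer: yes no no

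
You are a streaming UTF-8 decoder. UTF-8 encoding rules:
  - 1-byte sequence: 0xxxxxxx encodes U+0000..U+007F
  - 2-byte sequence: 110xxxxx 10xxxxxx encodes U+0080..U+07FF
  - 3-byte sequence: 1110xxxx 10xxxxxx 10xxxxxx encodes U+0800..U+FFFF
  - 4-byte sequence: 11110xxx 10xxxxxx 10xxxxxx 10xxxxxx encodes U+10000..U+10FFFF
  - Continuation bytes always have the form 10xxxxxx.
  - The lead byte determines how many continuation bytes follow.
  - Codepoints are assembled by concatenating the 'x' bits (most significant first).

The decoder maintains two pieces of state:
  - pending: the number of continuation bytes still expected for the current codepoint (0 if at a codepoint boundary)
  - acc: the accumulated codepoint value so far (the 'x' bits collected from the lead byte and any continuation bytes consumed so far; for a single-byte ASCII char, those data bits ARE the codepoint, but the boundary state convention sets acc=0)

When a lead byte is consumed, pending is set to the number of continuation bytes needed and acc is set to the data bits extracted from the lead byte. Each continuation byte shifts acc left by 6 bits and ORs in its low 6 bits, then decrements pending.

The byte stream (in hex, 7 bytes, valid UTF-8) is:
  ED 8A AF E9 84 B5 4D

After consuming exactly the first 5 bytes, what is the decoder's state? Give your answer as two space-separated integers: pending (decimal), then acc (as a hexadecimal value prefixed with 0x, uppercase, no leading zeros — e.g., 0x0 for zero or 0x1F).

Answer: 1 0x244

Derivation:
Byte[0]=ED: 3-byte lead. pending=2, acc=0xD
Byte[1]=8A: continuation. acc=(acc<<6)|0x0A=0x34A, pending=1
Byte[2]=AF: continuation. acc=(acc<<6)|0x2F=0xD2AF, pending=0
Byte[3]=E9: 3-byte lead. pending=2, acc=0x9
Byte[4]=84: continuation. acc=(acc<<6)|0x04=0x244, pending=1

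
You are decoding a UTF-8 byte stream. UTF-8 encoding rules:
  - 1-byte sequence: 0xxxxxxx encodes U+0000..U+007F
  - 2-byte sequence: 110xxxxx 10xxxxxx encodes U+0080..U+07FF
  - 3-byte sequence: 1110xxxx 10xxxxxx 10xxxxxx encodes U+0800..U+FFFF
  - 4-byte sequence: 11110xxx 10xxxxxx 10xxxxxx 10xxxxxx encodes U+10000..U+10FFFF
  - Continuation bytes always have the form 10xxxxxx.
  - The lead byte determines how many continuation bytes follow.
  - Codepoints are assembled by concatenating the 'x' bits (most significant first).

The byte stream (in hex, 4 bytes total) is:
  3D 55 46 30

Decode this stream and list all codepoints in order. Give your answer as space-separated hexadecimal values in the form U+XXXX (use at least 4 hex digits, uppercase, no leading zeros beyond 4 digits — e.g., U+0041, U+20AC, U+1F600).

Answer: U+003D U+0055 U+0046 U+0030

Derivation:
Byte[0]=3D: 1-byte ASCII. cp=U+003D
Byte[1]=55: 1-byte ASCII. cp=U+0055
Byte[2]=46: 1-byte ASCII. cp=U+0046
Byte[3]=30: 1-byte ASCII. cp=U+0030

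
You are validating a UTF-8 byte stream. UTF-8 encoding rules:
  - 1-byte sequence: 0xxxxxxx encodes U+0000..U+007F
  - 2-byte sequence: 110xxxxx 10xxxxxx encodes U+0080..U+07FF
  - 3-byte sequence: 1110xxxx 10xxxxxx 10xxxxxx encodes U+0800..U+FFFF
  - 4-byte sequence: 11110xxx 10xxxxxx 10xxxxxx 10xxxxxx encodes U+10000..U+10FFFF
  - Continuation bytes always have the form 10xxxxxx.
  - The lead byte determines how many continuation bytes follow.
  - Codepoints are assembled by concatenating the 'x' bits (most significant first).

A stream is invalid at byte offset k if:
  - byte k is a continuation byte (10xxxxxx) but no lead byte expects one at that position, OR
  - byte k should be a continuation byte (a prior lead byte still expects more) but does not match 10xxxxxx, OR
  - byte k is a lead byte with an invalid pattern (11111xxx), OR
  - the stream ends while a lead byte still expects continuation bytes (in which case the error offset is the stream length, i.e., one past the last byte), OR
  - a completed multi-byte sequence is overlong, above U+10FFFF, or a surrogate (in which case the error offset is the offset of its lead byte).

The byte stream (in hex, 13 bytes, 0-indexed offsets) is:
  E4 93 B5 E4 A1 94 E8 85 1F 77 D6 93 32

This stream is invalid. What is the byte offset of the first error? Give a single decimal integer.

Answer: 8

Derivation:
Byte[0]=E4: 3-byte lead, need 2 cont bytes. acc=0x4
Byte[1]=93: continuation. acc=(acc<<6)|0x13=0x113
Byte[2]=B5: continuation. acc=(acc<<6)|0x35=0x44F5
Completed: cp=U+44F5 (starts at byte 0)
Byte[3]=E4: 3-byte lead, need 2 cont bytes. acc=0x4
Byte[4]=A1: continuation. acc=(acc<<6)|0x21=0x121
Byte[5]=94: continuation. acc=(acc<<6)|0x14=0x4854
Completed: cp=U+4854 (starts at byte 3)
Byte[6]=E8: 3-byte lead, need 2 cont bytes. acc=0x8
Byte[7]=85: continuation. acc=(acc<<6)|0x05=0x205
Byte[8]=1F: expected 10xxxxxx continuation. INVALID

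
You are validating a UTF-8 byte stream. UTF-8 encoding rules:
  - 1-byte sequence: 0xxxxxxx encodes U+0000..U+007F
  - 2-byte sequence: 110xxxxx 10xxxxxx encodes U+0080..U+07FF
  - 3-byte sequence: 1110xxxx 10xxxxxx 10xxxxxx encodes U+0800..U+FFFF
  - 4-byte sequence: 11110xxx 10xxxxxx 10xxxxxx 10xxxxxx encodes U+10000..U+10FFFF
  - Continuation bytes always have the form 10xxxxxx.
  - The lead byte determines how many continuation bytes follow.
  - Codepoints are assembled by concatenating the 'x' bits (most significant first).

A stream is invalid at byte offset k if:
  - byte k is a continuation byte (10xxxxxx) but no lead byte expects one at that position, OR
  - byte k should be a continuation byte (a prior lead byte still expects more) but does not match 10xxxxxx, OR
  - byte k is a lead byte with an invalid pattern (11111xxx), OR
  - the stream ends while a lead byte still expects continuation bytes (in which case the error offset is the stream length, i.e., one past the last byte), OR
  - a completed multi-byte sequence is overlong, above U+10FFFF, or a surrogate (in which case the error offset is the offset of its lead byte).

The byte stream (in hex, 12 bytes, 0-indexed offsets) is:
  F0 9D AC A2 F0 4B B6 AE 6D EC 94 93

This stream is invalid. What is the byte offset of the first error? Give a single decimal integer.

Answer: 5

Derivation:
Byte[0]=F0: 4-byte lead, need 3 cont bytes. acc=0x0
Byte[1]=9D: continuation. acc=(acc<<6)|0x1D=0x1D
Byte[2]=AC: continuation. acc=(acc<<6)|0x2C=0x76C
Byte[3]=A2: continuation. acc=(acc<<6)|0x22=0x1DB22
Completed: cp=U+1DB22 (starts at byte 0)
Byte[4]=F0: 4-byte lead, need 3 cont bytes. acc=0x0
Byte[5]=4B: expected 10xxxxxx continuation. INVALID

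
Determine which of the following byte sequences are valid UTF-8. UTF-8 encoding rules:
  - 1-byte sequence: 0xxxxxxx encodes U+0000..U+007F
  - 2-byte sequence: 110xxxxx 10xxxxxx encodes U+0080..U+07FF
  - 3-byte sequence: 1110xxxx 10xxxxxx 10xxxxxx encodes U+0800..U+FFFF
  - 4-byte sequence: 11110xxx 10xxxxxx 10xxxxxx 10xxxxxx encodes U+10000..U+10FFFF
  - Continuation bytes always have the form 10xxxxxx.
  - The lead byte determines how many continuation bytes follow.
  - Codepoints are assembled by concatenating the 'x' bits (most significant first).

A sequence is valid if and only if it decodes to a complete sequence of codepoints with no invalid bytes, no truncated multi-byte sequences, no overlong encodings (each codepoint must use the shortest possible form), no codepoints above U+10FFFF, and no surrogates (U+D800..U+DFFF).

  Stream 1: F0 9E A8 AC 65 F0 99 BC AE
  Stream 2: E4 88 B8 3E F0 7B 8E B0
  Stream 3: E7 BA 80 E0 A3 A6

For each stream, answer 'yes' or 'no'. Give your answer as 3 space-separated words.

Stream 1: decodes cleanly. VALID
Stream 2: error at byte offset 5. INVALID
Stream 3: decodes cleanly. VALID

Answer: yes no yes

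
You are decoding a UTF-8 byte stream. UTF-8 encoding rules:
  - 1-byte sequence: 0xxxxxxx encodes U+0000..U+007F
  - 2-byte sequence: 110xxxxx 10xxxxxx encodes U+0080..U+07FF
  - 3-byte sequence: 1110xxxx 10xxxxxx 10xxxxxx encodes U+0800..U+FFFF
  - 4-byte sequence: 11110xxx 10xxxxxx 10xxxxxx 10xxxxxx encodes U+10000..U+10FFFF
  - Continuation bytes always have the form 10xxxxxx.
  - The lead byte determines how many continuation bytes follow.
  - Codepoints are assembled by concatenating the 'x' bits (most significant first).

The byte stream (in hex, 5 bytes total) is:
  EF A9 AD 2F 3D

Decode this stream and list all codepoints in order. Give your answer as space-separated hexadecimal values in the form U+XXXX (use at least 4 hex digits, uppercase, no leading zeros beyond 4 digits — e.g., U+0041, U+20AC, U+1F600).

Answer: U+FA6D U+002F U+003D

Derivation:
Byte[0]=EF: 3-byte lead, need 2 cont bytes. acc=0xF
Byte[1]=A9: continuation. acc=(acc<<6)|0x29=0x3E9
Byte[2]=AD: continuation. acc=(acc<<6)|0x2D=0xFA6D
Completed: cp=U+FA6D (starts at byte 0)
Byte[3]=2F: 1-byte ASCII. cp=U+002F
Byte[4]=3D: 1-byte ASCII. cp=U+003D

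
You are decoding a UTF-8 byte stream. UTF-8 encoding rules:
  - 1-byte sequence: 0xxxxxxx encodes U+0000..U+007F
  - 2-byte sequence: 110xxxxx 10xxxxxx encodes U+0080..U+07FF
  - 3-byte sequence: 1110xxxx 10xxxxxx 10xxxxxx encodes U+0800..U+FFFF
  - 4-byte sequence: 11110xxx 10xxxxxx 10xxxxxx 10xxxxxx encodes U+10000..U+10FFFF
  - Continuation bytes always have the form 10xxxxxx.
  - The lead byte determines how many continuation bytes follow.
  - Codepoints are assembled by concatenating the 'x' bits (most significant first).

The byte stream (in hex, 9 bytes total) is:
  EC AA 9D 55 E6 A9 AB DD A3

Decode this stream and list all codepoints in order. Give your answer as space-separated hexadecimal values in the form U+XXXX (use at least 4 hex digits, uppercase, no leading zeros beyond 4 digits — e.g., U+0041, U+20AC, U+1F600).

Byte[0]=EC: 3-byte lead, need 2 cont bytes. acc=0xC
Byte[1]=AA: continuation. acc=(acc<<6)|0x2A=0x32A
Byte[2]=9D: continuation. acc=(acc<<6)|0x1D=0xCA9D
Completed: cp=U+CA9D (starts at byte 0)
Byte[3]=55: 1-byte ASCII. cp=U+0055
Byte[4]=E6: 3-byte lead, need 2 cont bytes. acc=0x6
Byte[5]=A9: continuation. acc=(acc<<6)|0x29=0x1A9
Byte[6]=AB: continuation. acc=(acc<<6)|0x2B=0x6A6B
Completed: cp=U+6A6B (starts at byte 4)
Byte[7]=DD: 2-byte lead, need 1 cont bytes. acc=0x1D
Byte[8]=A3: continuation. acc=(acc<<6)|0x23=0x763
Completed: cp=U+0763 (starts at byte 7)

Answer: U+CA9D U+0055 U+6A6B U+0763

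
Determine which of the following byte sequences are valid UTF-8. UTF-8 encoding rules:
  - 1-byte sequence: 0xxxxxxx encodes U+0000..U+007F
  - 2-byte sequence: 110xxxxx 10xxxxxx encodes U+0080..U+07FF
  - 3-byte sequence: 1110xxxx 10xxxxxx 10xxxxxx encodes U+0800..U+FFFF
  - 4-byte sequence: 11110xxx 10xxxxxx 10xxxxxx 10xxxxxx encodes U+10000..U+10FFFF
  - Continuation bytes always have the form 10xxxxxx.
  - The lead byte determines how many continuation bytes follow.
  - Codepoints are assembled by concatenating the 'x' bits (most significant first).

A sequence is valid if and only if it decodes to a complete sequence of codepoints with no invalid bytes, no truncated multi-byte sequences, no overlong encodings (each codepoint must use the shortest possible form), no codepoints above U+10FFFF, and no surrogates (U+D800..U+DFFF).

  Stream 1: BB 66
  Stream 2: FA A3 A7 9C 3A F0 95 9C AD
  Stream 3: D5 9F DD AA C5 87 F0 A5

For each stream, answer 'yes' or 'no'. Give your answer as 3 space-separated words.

Answer: no no no

Derivation:
Stream 1: error at byte offset 0. INVALID
Stream 2: error at byte offset 0. INVALID
Stream 3: error at byte offset 8. INVALID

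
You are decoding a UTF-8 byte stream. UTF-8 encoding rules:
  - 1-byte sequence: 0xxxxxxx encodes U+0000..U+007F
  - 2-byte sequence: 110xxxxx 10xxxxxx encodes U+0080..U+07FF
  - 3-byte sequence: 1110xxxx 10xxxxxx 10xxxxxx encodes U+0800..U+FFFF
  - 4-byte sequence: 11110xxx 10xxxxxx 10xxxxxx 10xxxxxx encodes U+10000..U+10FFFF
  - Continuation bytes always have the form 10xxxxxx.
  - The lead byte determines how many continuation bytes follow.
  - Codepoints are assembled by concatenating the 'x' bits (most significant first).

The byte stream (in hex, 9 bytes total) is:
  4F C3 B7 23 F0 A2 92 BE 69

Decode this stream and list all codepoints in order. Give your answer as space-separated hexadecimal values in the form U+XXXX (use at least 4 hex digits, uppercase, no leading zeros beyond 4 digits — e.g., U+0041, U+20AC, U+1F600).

Byte[0]=4F: 1-byte ASCII. cp=U+004F
Byte[1]=C3: 2-byte lead, need 1 cont bytes. acc=0x3
Byte[2]=B7: continuation. acc=(acc<<6)|0x37=0xF7
Completed: cp=U+00F7 (starts at byte 1)
Byte[3]=23: 1-byte ASCII. cp=U+0023
Byte[4]=F0: 4-byte lead, need 3 cont bytes. acc=0x0
Byte[5]=A2: continuation. acc=(acc<<6)|0x22=0x22
Byte[6]=92: continuation. acc=(acc<<6)|0x12=0x892
Byte[7]=BE: continuation. acc=(acc<<6)|0x3E=0x224BE
Completed: cp=U+224BE (starts at byte 4)
Byte[8]=69: 1-byte ASCII. cp=U+0069

Answer: U+004F U+00F7 U+0023 U+224BE U+0069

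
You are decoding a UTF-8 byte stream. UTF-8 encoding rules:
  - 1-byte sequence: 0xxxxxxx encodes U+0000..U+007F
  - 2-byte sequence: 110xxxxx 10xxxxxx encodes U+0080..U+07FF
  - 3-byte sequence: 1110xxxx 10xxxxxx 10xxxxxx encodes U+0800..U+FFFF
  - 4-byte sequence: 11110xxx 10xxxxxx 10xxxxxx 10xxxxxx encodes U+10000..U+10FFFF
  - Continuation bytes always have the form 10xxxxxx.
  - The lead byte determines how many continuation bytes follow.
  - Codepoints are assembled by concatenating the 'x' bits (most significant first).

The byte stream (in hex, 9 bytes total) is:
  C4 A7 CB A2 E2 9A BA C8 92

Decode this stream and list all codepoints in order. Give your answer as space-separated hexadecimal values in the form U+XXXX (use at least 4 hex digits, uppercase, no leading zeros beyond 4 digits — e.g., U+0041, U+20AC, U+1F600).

Answer: U+0127 U+02E2 U+26BA U+0212

Derivation:
Byte[0]=C4: 2-byte lead, need 1 cont bytes. acc=0x4
Byte[1]=A7: continuation. acc=(acc<<6)|0x27=0x127
Completed: cp=U+0127 (starts at byte 0)
Byte[2]=CB: 2-byte lead, need 1 cont bytes. acc=0xB
Byte[3]=A2: continuation. acc=(acc<<6)|0x22=0x2E2
Completed: cp=U+02E2 (starts at byte 2)
Byte[4]=E2: 3-byte lead, need 2 cont bytes. acc=0x2
Byte[5]=9A: continuation. acc=(acc<<6)|0x1A=0x9A
Byte[6]=BA: continuation. acc=(acc<<6)|0x3A=0x26BA
Completed: cp=U+26BA (starts at byte 4)
Byte[7]=C8: 2-byte lead, need 1 cont bytes. acc=0x8
Byte[8]=92: continuation. acc=(acc<<6)|0x12=0x212
Completed: cp=U+0212 (starts at byte 7)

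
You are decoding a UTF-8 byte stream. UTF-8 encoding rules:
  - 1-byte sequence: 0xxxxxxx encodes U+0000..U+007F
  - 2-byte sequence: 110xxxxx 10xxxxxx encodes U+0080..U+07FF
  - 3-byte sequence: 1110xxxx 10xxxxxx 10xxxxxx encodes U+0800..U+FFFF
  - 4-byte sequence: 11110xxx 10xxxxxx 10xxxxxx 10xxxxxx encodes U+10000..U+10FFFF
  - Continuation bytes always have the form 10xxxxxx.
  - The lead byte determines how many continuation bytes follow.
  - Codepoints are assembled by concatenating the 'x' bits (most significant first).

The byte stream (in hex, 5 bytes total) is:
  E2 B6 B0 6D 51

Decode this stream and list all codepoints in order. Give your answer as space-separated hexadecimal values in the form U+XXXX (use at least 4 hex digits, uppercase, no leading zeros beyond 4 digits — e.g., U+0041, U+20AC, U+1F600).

Answer: U+2DB0 U+006D U+0051

Derivation:
Byte[0]=E2: 3-byte lead, need 2 cont bytes. acc=0x2
Byte[1]=B6: continuation. acc=(acc<<6)|0x36=0xB6
Byte[2]=B0: continuation. acc=(acc<<6)|0x30=0x2DB0
Completed: cp=U+2DB0 (starts at byte 0)
Byte[3]=6D: 1-byte ASCII. cp=U+006D
Byte[4]=51: 1-byte ASCII. cp=U+0051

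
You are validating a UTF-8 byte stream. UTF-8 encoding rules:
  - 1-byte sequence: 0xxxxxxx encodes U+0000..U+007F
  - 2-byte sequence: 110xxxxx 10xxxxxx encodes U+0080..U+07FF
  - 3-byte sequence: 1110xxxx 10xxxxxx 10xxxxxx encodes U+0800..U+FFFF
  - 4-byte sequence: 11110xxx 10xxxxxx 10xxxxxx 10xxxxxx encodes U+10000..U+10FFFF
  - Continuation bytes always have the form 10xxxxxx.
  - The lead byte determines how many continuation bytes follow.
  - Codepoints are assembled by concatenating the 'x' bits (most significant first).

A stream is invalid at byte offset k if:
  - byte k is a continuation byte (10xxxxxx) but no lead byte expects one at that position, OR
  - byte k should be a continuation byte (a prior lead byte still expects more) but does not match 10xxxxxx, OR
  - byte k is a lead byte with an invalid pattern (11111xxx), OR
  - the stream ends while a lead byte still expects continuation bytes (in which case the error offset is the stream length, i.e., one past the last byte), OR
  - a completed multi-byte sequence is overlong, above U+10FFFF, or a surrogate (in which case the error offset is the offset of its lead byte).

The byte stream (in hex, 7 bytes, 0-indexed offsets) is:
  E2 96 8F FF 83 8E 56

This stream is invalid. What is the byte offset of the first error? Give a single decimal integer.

Answer: 3

Derivation:
Byte[0]=E2: 3-byte lead, need 2 cont bytes. acc=0x2
Byte[1]=96: continuation. acc=(acc<<6)|0x16=0x96
Byte[2]=8F: continuation. acc=(acc<<6)|0x0F=0x258F
Completed: cp=U+258F (starts at byte 0)
Byte[3]=FF: INVALID lead byte (not 0xxx/110x/1110/11110)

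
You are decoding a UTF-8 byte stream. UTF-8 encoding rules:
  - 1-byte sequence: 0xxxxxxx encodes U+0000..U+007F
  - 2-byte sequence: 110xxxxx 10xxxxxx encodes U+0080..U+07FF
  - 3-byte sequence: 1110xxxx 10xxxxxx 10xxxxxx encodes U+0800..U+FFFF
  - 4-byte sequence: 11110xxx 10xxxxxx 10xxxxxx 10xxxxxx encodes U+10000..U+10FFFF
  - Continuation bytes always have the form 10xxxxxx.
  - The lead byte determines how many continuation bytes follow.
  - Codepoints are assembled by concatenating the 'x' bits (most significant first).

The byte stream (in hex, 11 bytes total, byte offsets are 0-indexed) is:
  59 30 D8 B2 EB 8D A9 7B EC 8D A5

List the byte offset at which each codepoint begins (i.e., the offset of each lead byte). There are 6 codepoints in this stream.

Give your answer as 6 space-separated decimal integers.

Answer: 0 1 2 4 7 8

Derivation:
Byte[0]=59: 1-byte ASCII. cp=U+0059
Byte[1]=30: 1-byte ASCII. cp=U+0030
Byte[2]=D8: 2-byte lead, need 1 cont bytes. acc=0x18
Byte[3]=B2: continuation. acc=(acc<<6)|0x32=0x632
Completed: cp=U+0632 (starts at byte 2)
Byte[4]=EB: 3-byte lead, need 2 cont bytes. acc=0xB
Byte[5]=8D: continuation. acc=(acc<<6)|0x0D=0x2CD
Byte[6]=A9: continuation. acc=(acc<<6)|0x29=0xB369
Completed: cp=U+B369 (starts at byte 4)
Byte[7]=7B: 1-byte ASCII. cp=U+007B
Byte[8]=EC: 3-byte lead, need 2 cont bytes. acc=0xC
Byte[9]=8D: continuation. acc=(acc<<6)|0x0D=0x30D
Byte[10]=A5: continuation. acc=(acc<<6)|0x25=0xC365
Completed: cp=U+C365 (starts at byte 8)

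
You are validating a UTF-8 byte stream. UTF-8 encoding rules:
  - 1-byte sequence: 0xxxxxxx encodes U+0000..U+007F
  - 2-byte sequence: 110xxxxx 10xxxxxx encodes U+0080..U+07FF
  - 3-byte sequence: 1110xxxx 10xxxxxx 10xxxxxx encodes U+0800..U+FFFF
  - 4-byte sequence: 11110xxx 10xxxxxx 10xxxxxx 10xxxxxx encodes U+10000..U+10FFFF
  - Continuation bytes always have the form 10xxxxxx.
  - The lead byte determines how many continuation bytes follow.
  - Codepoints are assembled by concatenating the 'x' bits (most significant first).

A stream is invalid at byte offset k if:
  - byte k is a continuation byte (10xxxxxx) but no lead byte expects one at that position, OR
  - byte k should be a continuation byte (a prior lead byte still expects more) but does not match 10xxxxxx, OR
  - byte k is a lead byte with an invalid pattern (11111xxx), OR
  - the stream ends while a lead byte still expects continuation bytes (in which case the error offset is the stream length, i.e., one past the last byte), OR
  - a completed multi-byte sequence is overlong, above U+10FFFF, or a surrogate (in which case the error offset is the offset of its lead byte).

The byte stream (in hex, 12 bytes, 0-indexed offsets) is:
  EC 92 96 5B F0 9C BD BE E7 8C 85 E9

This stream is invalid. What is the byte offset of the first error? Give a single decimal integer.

Byte[0]=EC: 3-byte lead, need 2 cont bytes. acc=0xC
Byte[1]=92: continuation. acc=(acc<<6)|0x12=0x312
Byte[2]=96: continuation. acc=(acc<<6)|0x16=0xC496
Completed: cp=U+C496 (starts at byte 0)
Byte[3]=5B: 1-byte ASCII. cp=U+005B
Byte[4]=F0: 4-byte lead, need 3 cont bytes. acc=0x0
Byte[5]=9C: continuation. acc=(acc<<6)|0x1C=0x1C
Byte[6]=BD: continuation. acc=(acc<<6)|0x3D=0x73D
Byte[7]=BE: continuation. acc=(acc<<6)|0x3E=0x1CF7E
Completed: cp=U+1CF7E (starts at byte 4)
Byte[8]=E7: 3-byte lead, need 2 cont bytes. acc=0x7
Byte[9]=8C: continuation. acc=(acc<<6)|0x0C=0x1CC
Byte[10]=85: continuation. acc=(acc<<6)|0x05=0x7305
Completed: cp=U+7305 (starts at byte 8)
Byte[11]=E9: 3-byte lead, need 2 cont bytes. acc=0x9
Byte[12]: stream ended, expected continuation. INVALID

Answer: 12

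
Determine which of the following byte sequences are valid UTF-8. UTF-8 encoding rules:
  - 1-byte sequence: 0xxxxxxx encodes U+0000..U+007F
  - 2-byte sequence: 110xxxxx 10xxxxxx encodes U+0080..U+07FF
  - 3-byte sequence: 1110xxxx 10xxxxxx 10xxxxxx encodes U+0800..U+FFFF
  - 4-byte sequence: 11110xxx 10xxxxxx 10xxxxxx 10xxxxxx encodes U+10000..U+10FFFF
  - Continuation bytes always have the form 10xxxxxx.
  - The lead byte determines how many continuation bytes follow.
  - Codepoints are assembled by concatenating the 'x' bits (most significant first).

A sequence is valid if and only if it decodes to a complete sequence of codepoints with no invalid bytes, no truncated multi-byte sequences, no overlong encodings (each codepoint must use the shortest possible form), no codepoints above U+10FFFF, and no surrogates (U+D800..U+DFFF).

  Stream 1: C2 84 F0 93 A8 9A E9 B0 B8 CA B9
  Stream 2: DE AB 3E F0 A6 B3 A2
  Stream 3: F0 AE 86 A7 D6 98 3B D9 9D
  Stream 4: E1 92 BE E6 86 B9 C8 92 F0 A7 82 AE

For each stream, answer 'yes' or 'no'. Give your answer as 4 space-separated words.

Stream 1: decodes cleanly. VALID
Stream 2: decodes cleanly. VALID
Stream 3: decodes cleanly. VALID
Stream 4: decodes cleanly. VALID

Answer: yes yes yes yes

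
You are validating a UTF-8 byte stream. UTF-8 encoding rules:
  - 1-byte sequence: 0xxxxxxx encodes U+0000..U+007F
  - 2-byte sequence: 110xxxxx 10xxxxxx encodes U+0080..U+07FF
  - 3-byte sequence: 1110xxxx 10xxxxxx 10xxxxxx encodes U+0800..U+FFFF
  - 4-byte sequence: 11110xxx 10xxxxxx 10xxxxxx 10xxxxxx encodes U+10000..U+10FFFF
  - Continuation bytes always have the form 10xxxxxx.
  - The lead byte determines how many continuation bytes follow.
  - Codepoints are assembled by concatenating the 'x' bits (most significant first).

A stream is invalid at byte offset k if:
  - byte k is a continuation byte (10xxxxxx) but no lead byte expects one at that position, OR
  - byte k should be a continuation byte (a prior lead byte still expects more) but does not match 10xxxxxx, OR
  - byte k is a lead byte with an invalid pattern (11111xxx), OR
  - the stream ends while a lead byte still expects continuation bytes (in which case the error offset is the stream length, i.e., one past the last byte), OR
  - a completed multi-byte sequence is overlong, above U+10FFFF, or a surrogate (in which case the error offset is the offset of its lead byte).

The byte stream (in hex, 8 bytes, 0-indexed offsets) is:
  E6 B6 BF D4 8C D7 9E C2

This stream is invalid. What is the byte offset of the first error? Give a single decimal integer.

Byte[0]=E6: 3-byte lead, need 2 cont bytes. acc=0x6
Byte[1]=B6: continuation. acc=(acc<<6)|0x36=0x1B6
Byte[2]=BF: continuation. acc=(acc<<6)|0x3F=0x6DBF
Completed: cp=U+6DBF (starts at byte 0)
Byte[3]=D4: 2-byte lead, need 1 cont bytes. acc=0x14
Byte[4]=8C: continuation. acc=(acc<<6)|0x0C=0x50C
Completed: cp=U+050C (starts at byte 3)
Byte[5]=D7: 2-byte lead, need 1 cont bytes. acc=0x17
Byte[6]=9E: continuation. acc=(acc<<6)|0x1E=0x5DE
Completed: cp=U+05DE (starts at byte 5)
Byte[7]=C2: 2-byte lead, need 1 cont bytes. acc=0x2
Byte[8]: stream ended, expected continuation. INVALID

Answer: 8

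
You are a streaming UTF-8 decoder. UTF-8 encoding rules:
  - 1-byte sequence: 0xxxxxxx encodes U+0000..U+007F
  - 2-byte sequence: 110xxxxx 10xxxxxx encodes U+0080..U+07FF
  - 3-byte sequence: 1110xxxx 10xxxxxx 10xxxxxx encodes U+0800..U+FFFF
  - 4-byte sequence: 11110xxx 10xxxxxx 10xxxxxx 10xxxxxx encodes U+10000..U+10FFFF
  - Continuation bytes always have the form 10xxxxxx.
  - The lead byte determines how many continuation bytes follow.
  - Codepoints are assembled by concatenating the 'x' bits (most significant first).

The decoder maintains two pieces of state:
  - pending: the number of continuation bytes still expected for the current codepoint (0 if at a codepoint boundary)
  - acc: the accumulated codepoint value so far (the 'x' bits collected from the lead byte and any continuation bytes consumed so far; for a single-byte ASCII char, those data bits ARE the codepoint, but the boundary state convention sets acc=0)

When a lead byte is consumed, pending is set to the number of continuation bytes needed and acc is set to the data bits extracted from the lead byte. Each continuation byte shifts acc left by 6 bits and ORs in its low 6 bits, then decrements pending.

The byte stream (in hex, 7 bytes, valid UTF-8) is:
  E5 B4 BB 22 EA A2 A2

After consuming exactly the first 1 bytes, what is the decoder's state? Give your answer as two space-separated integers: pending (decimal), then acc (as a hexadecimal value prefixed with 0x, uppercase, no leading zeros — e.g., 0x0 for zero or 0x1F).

Byte[0]=E5: 3-byte lead. pending=2, acc=0x5

Answer: 2 0x5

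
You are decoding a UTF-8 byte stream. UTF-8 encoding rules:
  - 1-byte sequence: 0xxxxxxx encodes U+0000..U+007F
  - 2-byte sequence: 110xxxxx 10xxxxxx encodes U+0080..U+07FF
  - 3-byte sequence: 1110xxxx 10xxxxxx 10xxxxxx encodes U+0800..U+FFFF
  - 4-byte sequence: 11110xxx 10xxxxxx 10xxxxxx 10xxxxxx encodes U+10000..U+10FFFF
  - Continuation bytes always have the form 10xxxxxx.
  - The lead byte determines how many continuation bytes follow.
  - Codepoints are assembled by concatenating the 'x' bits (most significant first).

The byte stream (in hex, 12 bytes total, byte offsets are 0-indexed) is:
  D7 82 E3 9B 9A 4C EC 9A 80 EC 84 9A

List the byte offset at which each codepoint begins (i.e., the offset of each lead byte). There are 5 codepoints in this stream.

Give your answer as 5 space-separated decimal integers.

Byte[0]=D7: 2-byte lead, need 1 cont bytes. acc=0x17
Byte[1]=82: continuation. acc=(acc<<6)|0x02=0x5C2
Completed: cp=U+05C2 (starts at byte 0)
Byte[2]=E3: 3-byte lead, need 2 cont bytes. acc=0x3
Byte[3]=9B: continuation. acc=(acc<<6)|0x1B=0xDB
Byte[4]=9A: continuation. acc=(acc<<6)|0x1A=0x36DA
Completed: cp=U+36DA (starts at byte 2)
Byte[5]=4C: 1-byte ASCII. cp=U+004C
Byte[6]=EC: 3-byte lead, need 2 cont bytes. acc=0xC
Byte[7]=9A: continuation. acc=(acc<<6)|0x1A=0x31A
Byte[8]=80: continuation. acc=(acc<<6)|0x00=0xC680
Completed: cp=U+C680 (starts at byte 6)
Byte[9]=EC: 3-byte lead, need 2 cont bytes. acc=0xC
Byte[10]=84: continuation. acc=(acc<<6)|0x04=0x304
Byte[11]=9A: continuation. acc=(acc<<6)|0x1A=0xC11A
Completed: cp=U+C11A (starts at byte 9)

Answer: 0 2 5 6 9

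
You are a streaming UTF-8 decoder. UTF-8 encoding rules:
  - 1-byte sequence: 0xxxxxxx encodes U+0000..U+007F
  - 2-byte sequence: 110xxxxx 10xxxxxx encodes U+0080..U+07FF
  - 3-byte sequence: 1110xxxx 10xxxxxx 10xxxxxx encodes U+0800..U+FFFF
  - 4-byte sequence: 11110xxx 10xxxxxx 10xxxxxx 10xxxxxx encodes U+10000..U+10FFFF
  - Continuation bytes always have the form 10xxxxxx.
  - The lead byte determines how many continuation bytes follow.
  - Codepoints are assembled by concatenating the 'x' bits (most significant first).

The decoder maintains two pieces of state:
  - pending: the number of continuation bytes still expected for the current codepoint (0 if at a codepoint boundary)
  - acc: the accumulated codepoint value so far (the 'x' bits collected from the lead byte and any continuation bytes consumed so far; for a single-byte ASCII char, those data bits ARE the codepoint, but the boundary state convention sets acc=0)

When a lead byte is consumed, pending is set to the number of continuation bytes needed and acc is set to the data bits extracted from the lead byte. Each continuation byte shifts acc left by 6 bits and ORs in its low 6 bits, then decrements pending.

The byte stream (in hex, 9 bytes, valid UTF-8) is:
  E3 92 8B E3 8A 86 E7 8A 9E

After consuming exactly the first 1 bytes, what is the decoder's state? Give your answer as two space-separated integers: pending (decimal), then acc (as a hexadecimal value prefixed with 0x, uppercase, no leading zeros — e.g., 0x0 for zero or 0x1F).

Byte[0]=E3: 3-byte lead. pending=2, acc=0x3

Answer: 2 0x3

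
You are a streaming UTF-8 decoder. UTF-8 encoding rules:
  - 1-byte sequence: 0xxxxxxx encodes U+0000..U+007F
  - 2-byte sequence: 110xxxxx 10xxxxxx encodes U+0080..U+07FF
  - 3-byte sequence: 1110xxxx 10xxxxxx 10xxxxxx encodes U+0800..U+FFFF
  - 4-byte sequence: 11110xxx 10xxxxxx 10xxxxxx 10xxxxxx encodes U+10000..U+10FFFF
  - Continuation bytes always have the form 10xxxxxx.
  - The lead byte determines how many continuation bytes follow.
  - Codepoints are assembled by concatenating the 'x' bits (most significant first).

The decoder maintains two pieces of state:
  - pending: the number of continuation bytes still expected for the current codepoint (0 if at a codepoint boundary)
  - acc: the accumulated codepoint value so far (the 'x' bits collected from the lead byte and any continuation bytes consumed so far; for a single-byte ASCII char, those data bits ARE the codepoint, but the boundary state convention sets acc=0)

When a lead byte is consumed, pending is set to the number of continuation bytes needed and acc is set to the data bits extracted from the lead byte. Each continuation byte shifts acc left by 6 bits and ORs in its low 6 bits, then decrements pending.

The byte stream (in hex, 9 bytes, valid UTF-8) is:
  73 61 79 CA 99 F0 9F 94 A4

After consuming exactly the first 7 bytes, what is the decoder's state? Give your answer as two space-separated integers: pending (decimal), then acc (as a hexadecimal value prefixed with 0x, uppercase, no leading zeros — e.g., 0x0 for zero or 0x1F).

Answer: 2 0x1F

Derivation:
Byte[0]=73: 1-byte. pending=0, acc=0x0
Byte[1]=61: 1-byte. pending=0, acc=0x0
Byte[2]=79: 1-byte. pending=0, acc=0x0
Byte[3]=CA: 2-byte lead. pending=1, acc=0xA
Byte[4]=99: continuation. acc=(acc<<6)|0x19=0x299, pending=0
Byte[5]=F0: 4-byte lead. pending=3, acc=0x0
Byte[6]=9F: continuation. acc=(acc<<6)|0x1F=0x1F, pending=2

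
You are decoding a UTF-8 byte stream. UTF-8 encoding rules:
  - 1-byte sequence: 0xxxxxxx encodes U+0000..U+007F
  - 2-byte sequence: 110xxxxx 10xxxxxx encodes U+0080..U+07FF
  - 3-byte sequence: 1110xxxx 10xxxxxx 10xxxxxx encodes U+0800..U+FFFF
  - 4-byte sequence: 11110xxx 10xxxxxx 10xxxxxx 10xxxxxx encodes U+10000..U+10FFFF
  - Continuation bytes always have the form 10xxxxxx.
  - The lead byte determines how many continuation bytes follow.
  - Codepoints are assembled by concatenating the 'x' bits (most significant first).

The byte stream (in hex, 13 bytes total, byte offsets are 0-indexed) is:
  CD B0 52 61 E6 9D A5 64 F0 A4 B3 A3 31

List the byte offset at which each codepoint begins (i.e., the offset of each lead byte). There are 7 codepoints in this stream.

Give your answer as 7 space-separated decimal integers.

Byte[0]=CD: 2-byte lead, need 1 cont bytes. acc=0xD
Byte[1]=B0: continuation. acc=(acc<<6)|0x30=0x370
Completed: cp=U+0370 (starts at byte 0)
Byte[2]=52: 1-byte ASCII. cp=U+0052
Byte[3]=61: 1-byte ASCII. cp=U+0061
Byte[4]=E6: 3-byte lead, need 2 cont bytes. acc=0x6
Byte[5]=9D: continuation. acc=(acc<<6)|0x1D=0x19D
Byte[6]=A5: continuation. acc=(acc<<6)|0x25=0x6765
Completed: cp=U+6765 (starts at byte 4)
Byte[7]=64: 1-byte ASCII. cp=U+0064
Byte[8]=F0: 4-byte lead, need 3 cont bytes. acc=0x0
Byte[9]=A4: continuation. acc=(acc<<6)|0x24=0x24
Byte[10]=B3: continuation. acc=(acc<<6)|0x33=0x933
Byte[11]=A3: continuation. acc=(acc<<6)|0x23=0x24CE3
Completed: cp=U+24CE3 (starts at byte 8)
Byte[12]=31: 1-byte ASCII. cp=U+0031

Answer: 0 2 3 4 7 8 12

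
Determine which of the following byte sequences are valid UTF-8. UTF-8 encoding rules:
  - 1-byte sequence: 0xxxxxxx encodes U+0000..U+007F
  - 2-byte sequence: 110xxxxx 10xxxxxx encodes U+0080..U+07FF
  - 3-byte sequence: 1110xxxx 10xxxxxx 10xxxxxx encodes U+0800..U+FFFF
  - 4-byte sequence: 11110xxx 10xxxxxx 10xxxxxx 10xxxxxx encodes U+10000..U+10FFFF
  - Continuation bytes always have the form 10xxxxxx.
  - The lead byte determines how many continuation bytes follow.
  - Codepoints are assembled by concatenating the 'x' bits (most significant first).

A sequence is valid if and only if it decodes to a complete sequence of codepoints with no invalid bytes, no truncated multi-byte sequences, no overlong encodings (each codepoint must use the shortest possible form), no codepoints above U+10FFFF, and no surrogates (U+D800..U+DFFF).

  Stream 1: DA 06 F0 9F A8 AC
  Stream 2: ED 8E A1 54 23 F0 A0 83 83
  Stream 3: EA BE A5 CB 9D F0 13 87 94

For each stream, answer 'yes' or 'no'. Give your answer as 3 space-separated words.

Answer: no yes no

Derivation:
Stream 1: error at byte offset 1. INVALID
Stream 2: decodes cleanly. VALID
Stream 3: error at byte offset 6. INVALID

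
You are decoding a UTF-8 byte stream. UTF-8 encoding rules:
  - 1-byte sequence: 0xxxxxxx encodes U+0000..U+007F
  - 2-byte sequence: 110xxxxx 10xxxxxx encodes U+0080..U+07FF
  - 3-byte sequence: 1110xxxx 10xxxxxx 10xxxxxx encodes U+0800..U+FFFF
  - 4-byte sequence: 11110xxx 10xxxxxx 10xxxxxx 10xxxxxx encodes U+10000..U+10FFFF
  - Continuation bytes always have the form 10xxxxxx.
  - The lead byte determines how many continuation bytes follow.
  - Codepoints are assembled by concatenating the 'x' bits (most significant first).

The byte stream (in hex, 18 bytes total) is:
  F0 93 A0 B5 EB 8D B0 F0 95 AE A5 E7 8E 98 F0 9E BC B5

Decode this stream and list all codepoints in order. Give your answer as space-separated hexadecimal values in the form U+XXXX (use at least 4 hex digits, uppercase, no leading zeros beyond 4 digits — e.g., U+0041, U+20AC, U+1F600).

Answer: U+13835 U+B370 U+15BA5 U+7398 U+1EF35

Derivation:
Byte[0]=F0: 4-byte lead, need 3 cont bytes. acc=0x0
Byte[1]=93: continuation. acc=(acc<<6)|0x13=0x13
Byte[2]=A0: continuation. acc=(acc<<6)|0x20=0x4E0
Byte[3]=B5: continuation. acc=(acc<<6)|0x35=0x13835
Completed: cp=U+13835 (starts at byte 0)
Byte[4]=EB: 3-byte lead, need 2 cont bytes. acc=0xB
Byte[5]=8D: continuation. acc=(acc<<6)|0x0D=0x2CD
Byte[6]=B0: continuation. acc=(acc<<6)|0x30=0xB370
Completed: cp=U+B370 (starts at byte 4)
Byte[7]=F0: 4-byte lead, need 3 cont bytes. acc=0x0
Byte[8]=95: continuation. acc=(acc<<6)|0x15=0x15
Byte[9]=AE: continuation. acc=(acc<<6)|0x2E=0x56E
Byte[10]=A5: continuation. acc=(acc<<6)|0x25=0x15BA5
Completed: cp=U+15BA5 (starts at byte 7)
Byte[11]=E7: 3-byte lead, need 2 cont bytes. acc=0x7
Byte[12]=8E: continuation. acc=(acc<<6)|0x0E=0x1CE
Byte[13]=98: continuation. acc=(acc<<6)|0x18=0x7398
Completed: cp=U+7398 (starts at byte 11)
Byte[14]=F0: 4-byte lead, need 3 cont bytes. acc=0x0
Byte[15]=9E: continuation. acc=(acc<<6)|0x1E=0x1E
Byte[16]=BC: continuation. acc=(acc<<6)|0x3C=0x7BC
Byte[17]=B5: continuation. acc=(acc<<6)|0x35=0x1EF35
Completed: cp=U+1EF35 (starts at byte 14)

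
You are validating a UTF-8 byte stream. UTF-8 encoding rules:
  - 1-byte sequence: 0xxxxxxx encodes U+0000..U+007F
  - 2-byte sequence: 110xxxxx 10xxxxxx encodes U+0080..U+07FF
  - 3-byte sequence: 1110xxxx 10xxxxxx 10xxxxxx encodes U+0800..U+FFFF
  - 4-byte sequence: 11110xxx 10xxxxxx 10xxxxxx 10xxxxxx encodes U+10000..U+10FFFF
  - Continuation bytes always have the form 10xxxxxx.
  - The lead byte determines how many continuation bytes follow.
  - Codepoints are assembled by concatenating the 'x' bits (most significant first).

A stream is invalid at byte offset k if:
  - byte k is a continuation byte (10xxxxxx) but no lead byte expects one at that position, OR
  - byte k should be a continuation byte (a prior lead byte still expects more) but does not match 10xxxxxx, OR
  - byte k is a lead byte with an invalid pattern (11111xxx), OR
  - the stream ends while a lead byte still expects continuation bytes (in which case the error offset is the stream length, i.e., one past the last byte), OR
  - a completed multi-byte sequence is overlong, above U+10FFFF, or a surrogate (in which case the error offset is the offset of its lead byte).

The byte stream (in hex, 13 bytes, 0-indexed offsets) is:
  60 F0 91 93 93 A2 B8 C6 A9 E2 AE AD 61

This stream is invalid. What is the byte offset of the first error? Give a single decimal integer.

Byte[0]=60: 1-byte ASCII. cp=U+0060
Byte[1]=F0: 4-byte lead, need 3 cont bytes. acc=0x0
Byte[2]=91: continuation. acc=(acc<<6)|0x11=0x11
Byte[3]=93: continuation. acc=(acc<<6)|0x13=0x453
Byte[4]=93: continuation. acc=(acc<<6)|0x13=0x114D3
Completed: cp=U+114D3 (starts at byte 1)
Byte[5]=A2: INVALID lead byte (not 0xxx/110x/1110/11110)

Answer: 5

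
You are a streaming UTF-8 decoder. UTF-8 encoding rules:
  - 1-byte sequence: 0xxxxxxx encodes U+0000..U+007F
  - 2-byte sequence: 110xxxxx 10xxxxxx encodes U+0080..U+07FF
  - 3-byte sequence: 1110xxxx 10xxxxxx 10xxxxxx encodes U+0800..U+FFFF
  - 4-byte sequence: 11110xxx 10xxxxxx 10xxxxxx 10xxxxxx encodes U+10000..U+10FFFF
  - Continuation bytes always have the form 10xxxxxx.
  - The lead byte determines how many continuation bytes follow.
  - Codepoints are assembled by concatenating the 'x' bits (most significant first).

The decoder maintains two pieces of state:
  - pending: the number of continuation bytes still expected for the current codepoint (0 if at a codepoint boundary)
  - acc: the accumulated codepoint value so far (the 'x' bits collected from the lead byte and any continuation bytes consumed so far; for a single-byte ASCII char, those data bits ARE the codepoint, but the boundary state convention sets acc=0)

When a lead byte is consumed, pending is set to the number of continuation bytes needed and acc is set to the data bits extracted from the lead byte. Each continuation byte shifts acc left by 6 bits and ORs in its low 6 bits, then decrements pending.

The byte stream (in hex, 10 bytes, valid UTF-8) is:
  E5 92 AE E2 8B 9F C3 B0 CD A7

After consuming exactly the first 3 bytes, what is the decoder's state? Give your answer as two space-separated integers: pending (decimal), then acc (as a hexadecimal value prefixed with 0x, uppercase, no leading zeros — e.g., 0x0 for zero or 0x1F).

Answer: 0 0x54AE

Derivation:
Byte[0]=E5: 3-byte lead. pending=2, acc=0x5
Byte[1]=92: continuation. acc=(acc<<6)|0x12=0x152, pending=1
Byte[2]=AE: continuation. acc=(acc<<6)|0x2E=0x54AE, pending=0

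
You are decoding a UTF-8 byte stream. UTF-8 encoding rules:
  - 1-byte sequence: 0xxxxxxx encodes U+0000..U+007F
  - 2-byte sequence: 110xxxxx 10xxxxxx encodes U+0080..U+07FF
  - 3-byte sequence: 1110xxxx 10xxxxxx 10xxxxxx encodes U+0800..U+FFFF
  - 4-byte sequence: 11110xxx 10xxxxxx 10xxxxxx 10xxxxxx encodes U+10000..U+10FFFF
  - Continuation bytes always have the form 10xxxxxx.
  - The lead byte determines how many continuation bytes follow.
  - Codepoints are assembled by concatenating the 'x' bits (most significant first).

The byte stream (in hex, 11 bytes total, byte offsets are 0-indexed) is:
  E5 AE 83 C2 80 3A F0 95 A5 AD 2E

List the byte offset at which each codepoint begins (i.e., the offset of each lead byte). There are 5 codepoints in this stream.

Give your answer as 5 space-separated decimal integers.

Byte[0]=E5: 3-byte lead, need 2 cont bytes. acc=0x5
Byte[1]=AE: continuation. acc=(acc<<6)|0x2E=0x16E
Byte[2]=83: continuation. acc=(acc<<6)|0x03=0x5B83
Completed: cp=U+5B83 (starts at byte 0)
Byte[3]=C2: 2-byte lead, need 1 cont bytes. acc=0x2
Byte[4]=80: continuation. acc=(acc<<6)|0x00=0x80
Completed: cp=U+0080 (starts at byte 3)
Byte[5]=3A: 1-byte ASCII. cp=U+003A
Byte[6]=F0: 4-byte lead, need 3 cont bytes. acc=0x0
Byte[7]=95: continuation. acc=(acc<<6)|0x15=0x15
Byte[8]=A5: continuation. acc=(acc<<6)|0x25=0x565
Byte[9]=AD: continuation. acc=(acc<<6)|0x2D=0x1596D
Completed: cp=U+1596D (starts at byte 6)
Byte[10]=2E: 1-byte ASCII. cp=U+002E

Answer: 0 3 5 6 10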